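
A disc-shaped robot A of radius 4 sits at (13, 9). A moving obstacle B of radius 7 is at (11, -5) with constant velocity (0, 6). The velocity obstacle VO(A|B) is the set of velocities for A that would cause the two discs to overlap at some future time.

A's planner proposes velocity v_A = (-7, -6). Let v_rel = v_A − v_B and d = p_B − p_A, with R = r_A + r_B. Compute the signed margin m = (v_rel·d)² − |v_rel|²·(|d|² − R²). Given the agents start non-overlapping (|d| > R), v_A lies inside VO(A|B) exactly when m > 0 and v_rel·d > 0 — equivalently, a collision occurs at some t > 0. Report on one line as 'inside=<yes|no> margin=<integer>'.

d = (-2, -14),  |d|² = 200;  R = 4+7 = 11,  c = 200−11² = 79
v_rel = (-7, -12),  |v_rel|² = 193;  v_rel·d = (-7)·(-2) + (-12)·(-14) = 182
193·t² − 364·t + 79 = 0  ⇒  m = 182² − 193·79 = 17877
m = 17877 > 0,  v_rel·d = 182 > 0  ⇒  inside

inside=yes margin=17877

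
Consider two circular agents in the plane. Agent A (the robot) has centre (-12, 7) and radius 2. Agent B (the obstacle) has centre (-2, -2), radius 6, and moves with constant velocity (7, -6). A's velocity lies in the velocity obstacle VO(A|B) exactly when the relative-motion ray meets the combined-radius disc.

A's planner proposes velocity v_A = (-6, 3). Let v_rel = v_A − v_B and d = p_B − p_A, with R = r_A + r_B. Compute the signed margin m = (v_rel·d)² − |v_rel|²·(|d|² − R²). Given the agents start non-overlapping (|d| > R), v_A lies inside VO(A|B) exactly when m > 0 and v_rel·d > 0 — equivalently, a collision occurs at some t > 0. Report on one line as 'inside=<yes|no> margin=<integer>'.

d = (10, -9),  |d|² = 181;  R = 2+6 = 8,  c = 181−8² = 117
v_rel = (-13, 9),  |v_rel|² = 250;  v_rel·d = (-13)·(10) + (9)·(-9) = -211
250·t² + 422·t + 117 = 0  ⇒  m = (-211)² − 250·117 = 15271
m = 15271 > 0,  v_rel·d = -211 < 0  ⇒  outside

inside=no margin=15271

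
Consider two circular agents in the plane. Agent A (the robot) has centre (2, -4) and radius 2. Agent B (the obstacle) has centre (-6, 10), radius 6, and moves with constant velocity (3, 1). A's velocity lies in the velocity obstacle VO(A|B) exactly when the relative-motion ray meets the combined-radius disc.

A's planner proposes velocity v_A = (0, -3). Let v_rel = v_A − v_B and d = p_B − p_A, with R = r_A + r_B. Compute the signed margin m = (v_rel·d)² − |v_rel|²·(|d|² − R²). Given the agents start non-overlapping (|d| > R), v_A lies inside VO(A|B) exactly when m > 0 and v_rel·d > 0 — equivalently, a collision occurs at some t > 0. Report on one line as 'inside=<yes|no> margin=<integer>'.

d = (-8, 14),  |d|² = 260;  R = 2+6 = 8,  c = 260−8² = 196
v_rel = (-3, -4),  |v_rel|² = 25;  v_rel·d = (-3)·(-8) + (-4)·(14) = -32
25·t² + 64·t + 196 = 0  ⇒  m = (-32)² − 25·196 = -3876
m = -3876 < 0,  v_rel·d = -32 < 0  ⇒  outside

inside=no margin=-3876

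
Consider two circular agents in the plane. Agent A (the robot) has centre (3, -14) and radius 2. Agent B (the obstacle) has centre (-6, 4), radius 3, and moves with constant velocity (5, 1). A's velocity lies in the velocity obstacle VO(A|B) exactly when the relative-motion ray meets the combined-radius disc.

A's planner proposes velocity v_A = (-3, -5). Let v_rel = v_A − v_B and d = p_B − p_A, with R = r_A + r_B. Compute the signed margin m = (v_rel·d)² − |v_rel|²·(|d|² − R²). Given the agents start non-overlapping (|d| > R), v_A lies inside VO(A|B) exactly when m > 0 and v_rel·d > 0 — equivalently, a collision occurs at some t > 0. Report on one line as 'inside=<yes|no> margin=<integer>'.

d = (-9, 18),  |d|² = 405;  R = 2+3 = 5,  c = 405−5² = 380
v_rel = (-8, -6),  |v_rel|² = 100;  v_rel·d = (-8)·(-9) + (-6)·(18) = -36
100·t² + 72·t + 380 = 0  ⇒  m = (-36)² − 100·380 = -36704
m = -36704 < 0,  v_rel·d = -36 < 0  ⇒  outside

inside=no margin=-36704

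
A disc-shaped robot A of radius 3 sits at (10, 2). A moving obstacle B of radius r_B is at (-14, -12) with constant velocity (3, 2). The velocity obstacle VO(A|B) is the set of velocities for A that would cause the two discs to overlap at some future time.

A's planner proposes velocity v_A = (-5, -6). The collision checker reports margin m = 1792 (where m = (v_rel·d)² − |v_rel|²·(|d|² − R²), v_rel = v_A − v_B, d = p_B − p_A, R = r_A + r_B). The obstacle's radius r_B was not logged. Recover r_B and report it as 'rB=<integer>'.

m = 1792
d = (-24, -14);  v_rel = (-8, -8),  |v_rel|² = 128
v_rel×d = (-8)·(-14) − (-8)·(-24) = -80
since m = R²·128 − (-80)²:  R² = (6400 + 1792) / 128 = 64
R = √64 = 8  ⇒  r_B = 8 − 3 = 5

rB=5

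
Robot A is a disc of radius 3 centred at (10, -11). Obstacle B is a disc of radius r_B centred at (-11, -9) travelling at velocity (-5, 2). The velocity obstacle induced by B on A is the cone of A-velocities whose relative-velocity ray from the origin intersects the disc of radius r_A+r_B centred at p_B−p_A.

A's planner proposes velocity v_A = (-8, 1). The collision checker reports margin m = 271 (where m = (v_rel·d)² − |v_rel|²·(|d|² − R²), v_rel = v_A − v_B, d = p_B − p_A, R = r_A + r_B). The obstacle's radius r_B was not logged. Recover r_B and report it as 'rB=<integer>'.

m = 271
d = (-21, 2);  v_rel = (-3, -1),  |v_rel|² = 10
v_rel×d = (-3)·(2) − (-1)·(-21) = -27
since m = R²·10 − (-27)²:  R² = (729 + 271) / 10 = 100
R = √100 = 10  ⇒  r_B = 10 − 3 = 7

rB=7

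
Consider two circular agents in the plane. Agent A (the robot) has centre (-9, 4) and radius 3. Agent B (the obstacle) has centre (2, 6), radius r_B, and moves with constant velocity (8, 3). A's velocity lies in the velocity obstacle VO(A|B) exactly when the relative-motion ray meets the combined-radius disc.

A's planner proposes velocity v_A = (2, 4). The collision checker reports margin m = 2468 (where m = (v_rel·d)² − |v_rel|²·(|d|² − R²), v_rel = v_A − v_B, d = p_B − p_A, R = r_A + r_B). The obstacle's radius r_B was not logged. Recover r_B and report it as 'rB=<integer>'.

m = 2468
d = (11, 2);  v_rel = (-6, 1),  |v_rel|² = 37
v_rel×d = (-6)·(2) − (1)·(11) = -23
since m = R²·37 − (-23)²:  R² = (529 + 2468) / 37 = 81
R = √81 = 9  ⇒  r_B = 9 − 3 = 6

rB=6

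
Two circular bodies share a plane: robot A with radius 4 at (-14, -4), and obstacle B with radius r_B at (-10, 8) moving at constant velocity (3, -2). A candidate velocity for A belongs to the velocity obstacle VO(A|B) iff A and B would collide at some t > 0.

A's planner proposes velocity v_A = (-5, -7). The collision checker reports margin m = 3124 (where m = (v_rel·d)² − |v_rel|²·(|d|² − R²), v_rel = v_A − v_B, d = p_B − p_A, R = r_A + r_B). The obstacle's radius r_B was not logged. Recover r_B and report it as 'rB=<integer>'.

m = 3124
d = (4, 12);  v_rel = (-8, -5),  |v_rel|² = 89
v_rel×d = (-8)·(12) − (-5)·(4) = -76
since m = R²·89 − (-76)²:  R² = (5776 + 3124) / 89 = 100
R = √100 = 10  ⇒  r_B = 10 − 4 = 6

rB=6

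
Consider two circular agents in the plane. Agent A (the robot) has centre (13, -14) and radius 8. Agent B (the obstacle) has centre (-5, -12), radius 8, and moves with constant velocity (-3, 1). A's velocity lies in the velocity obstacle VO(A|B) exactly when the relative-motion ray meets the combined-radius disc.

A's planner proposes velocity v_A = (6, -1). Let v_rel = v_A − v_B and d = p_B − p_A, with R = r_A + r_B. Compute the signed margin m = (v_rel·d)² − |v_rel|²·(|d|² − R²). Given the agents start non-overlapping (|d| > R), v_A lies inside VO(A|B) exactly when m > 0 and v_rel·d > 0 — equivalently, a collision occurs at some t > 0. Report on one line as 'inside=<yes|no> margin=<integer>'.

d = (-18, 2),  |d|² = 328;  R = 8+8 = 16,  c = 328−16² = 72
v_rel = (9, -2),  |v_rel|² = 85;  v_rel·d = (9)·(-18) + (-2)·(2) = -166
85·t² + 332·t + 72 = 0  ⇒  m = (-166)² − 85·72 = 21436
m = 21436 > 0,  v_rel·d = -166 < 0  ⇒  outside

inside=no margin=21436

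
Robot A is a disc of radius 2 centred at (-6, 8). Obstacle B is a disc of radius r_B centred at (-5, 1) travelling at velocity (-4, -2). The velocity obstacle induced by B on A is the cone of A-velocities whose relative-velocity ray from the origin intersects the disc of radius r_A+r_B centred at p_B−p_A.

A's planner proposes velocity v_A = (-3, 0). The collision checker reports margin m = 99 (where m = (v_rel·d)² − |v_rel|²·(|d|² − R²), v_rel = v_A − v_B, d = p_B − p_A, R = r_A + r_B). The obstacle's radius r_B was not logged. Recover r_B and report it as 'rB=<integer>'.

m = 99
d = (1, -7);  v_rel = (1, 2),  |v_rel|² = 5
v_rel×d = (1)·(-7) − (2)·(1) = -9
since m = R²·5 − (-9)²:  R² = (81 + 99) / 5 = 36
R = √36 = 6  ⇒  r_B = 6 − 2 = 4

rB=4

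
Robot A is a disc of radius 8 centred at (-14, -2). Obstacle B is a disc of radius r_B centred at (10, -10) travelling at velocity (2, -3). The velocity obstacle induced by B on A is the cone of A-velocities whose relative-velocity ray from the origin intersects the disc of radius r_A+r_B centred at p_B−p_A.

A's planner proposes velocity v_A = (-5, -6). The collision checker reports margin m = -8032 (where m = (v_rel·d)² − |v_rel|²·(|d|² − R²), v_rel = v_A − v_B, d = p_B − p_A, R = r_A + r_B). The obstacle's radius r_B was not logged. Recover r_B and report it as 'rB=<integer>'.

m = -8032
d = (24, -8);  v_rel = (-7, -3),  |v_rel|² = 58
v_rel×d = (-7)·(-8) − (-3)·(24) = 128
since m = R²·58 − 128²:  R² = (16384 + -8032) / 58 = 144
R = √144 = 12  ⇒  r_B = 12 − 8 = 4

rB=4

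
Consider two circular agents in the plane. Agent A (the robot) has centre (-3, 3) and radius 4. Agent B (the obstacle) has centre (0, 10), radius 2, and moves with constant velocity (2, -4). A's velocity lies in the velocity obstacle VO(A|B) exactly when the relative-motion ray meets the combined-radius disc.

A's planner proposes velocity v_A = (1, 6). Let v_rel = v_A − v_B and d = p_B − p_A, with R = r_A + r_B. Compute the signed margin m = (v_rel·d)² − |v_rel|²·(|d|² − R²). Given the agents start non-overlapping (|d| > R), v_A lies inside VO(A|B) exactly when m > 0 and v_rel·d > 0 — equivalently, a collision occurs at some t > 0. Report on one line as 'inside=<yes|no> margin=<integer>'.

d = (3, 7),  |d|² = 58;  R = 4+2 = 6,  c = 58−6² = 22
v_rel = (-1, 10),  |v_rel|² = 101;  v_rel·d = (-1)·(3) + (10)·(7) = 67
101·t² − 134·t + 22 = 0  ⇒  m = 67² − 101·22 = 2267
m = 2267 > 0,  v_rel·d = 67 > 0  ⇒  inside

inside=yes margin=2267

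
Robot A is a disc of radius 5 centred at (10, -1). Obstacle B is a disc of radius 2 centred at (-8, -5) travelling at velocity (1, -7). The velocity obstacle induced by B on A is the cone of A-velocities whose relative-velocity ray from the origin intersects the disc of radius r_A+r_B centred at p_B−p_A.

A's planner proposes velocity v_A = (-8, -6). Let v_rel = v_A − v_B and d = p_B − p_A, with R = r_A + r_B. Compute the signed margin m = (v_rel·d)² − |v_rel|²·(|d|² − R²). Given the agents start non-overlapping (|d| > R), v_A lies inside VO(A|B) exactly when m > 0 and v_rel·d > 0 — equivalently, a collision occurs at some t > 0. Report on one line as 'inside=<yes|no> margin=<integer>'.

d = (-18, -4),  |d|² = 340;  R = 5+2 = 7,  c = 340−7² = 291
v_rel = (-9, 1),  |v_rel|² = 82;  v_rel·d = (-9)·(-18) + (1)·(-4) = 158
82·t² − 316·t + 291 = 0  ⇒  m = 158² − 82·291 = 1102
m = 1102 > 0,  v_rel·d = 158 > 0  ⇒  inside

inside=yes margin=1102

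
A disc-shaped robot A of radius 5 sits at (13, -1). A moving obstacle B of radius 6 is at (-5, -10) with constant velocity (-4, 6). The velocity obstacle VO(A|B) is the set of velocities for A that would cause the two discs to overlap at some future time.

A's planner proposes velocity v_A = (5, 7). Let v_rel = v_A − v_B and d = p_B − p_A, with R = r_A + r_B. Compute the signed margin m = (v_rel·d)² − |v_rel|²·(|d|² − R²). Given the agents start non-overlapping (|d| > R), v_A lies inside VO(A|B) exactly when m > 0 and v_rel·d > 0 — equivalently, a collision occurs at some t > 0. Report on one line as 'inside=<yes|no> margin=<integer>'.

d = (-18, -9),  |d|² = 405;  R = 5+6 = 11,  c = 405−11² = 284
v_rel = (9, 1),  |v_rel|² = 82;  v_rel·d = (9)·(-18) + (1)·(-9) = -171
82·t² + 342·t + 284 = 0  ⇒  m = (-171)² − 82·284 = 5953
m = 5953 > 0,  v_rel·d = -171 < 0  ⇒  outside

inside=no margin=5953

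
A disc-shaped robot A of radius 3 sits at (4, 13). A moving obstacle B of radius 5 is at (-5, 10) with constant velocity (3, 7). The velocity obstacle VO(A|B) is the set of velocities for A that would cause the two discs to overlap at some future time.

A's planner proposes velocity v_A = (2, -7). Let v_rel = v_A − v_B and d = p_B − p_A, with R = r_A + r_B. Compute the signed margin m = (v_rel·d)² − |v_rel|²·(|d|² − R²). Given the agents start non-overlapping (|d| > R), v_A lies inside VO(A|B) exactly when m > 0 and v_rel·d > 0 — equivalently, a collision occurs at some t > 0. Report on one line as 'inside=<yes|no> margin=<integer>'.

d = (-9, -3),  |d|² = 90;  R = 3+5 = 8,  c = 90−8² = 26
v_rel = (-1, -14),  |v_rel|² = 197;  v_rel·d = (-1)·(-9) + (-14)·(-3) = 51
197·t² − 102·t + 26 = 0  ⇒  m = 51² − 197·26 = -2521
m = -2521 < 0,  v_rel·d = 51 > 0  ⇒  outside

inside=no margin=-2521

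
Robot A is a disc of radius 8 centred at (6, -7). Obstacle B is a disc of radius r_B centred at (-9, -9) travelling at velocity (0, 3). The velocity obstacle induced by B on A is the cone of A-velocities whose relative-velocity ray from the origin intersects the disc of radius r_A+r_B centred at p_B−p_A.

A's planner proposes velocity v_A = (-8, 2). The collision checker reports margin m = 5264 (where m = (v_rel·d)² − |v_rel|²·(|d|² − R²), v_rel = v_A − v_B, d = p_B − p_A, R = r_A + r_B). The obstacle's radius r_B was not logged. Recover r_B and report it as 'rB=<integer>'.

m = 5264
d = (-15, -2);  v_rel = (-8, -1),  |v_rel|² = 65
v_rel×d = (-8)·(-2) − (-1)·(-15) = 1
since m = R²·65 − 1²:  R² = (1 + 5264) / 65 = 81
R = √81 = 9  ⇒  r_B = 9 − 8 = 1

rB=1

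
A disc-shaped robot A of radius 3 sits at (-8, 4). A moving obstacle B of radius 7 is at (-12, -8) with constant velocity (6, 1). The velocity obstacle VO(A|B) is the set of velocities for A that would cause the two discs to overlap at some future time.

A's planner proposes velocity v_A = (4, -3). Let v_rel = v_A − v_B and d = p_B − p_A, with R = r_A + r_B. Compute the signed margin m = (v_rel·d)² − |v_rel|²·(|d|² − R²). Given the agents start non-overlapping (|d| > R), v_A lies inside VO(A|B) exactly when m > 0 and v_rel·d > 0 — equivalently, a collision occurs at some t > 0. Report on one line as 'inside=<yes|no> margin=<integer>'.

d = (-4, -12),  |d|² = 160;  R = 3+7 = 10,  c = 160−10² = 60
v_rel = (-2, -4),  |v_rel|² = 20;  v_rel·d = (-2)·(-4) + (-4)·(-12) = 56
20·t² − 112·t + 60 = 0  ⇒  m = 56² − 20·60 = 1936
m = 1936 > 0,  v_rel·d = 56 > 0  ⇒  inside

inside=yes margin=1936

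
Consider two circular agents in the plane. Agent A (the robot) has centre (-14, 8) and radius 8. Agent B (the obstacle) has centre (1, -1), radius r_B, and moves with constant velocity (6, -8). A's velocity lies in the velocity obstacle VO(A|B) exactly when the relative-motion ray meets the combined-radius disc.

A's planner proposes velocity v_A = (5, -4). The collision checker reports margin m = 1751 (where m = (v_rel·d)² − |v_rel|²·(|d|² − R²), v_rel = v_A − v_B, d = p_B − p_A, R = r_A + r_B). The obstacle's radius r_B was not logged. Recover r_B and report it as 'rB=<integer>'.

m = 1751
d = (15, -9);  v_rel = (-1, 4),  |v_rel|² = 17
v_rel×d = (-1)·(-9) − (4)·(15) = -51
since m = R²·17 − (-51)²:  R² = (2601 + 1751) / 17 = 256
R = √256 = 16  ⇒  r_B = 16 − 8 = 8

rB=8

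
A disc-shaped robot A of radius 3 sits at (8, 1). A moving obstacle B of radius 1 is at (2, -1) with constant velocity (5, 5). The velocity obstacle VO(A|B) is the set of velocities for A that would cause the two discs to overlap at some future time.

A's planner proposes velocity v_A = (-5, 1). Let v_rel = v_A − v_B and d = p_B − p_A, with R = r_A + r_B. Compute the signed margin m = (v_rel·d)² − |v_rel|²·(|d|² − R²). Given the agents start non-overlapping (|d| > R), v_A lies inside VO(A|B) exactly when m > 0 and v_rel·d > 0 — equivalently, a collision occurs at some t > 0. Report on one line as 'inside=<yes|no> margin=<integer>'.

d = (-6, -2),  |d|² = 40;  R = 3+1 = 4,  c = 40−4² = 24
v_rel = (-10, -4),  |v_rel|² = 116;  v_rel·d = (-10)·(-6) + (-4)·(-2) = 68
116·t² − 136·t + 24 = 0  ⇒  m = 68² − 116·24 = 1840
m = 1840 > 0,  v_rel·d = 68 > 0  ⇒  inside

inside=yes margin=1840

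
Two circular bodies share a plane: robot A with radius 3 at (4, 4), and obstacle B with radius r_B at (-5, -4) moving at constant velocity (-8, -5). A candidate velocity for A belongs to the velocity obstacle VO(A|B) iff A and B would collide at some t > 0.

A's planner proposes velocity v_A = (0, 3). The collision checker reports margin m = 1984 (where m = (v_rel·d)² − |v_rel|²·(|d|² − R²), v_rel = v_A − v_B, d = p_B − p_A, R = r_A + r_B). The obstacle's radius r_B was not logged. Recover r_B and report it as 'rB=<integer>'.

m = 1984
d = (-9, -8);  v_rel = (8, 8),  |v_rel|² = 128
v_rel×d = (8)·(-8) − (8)·(-9) = 8
since m = R²·128 − 8²:  R² = (64 + 1984) / 128 = 16
R = √16 = 4  ⇒  r_B = 4 − 3 = 1

rB=1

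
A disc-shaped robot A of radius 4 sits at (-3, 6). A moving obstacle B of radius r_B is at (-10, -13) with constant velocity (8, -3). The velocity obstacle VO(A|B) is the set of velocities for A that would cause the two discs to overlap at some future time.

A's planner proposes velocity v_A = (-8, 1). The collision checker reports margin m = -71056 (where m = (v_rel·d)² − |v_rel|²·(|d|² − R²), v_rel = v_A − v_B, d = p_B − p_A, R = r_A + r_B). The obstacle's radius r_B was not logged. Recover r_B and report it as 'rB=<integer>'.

m = -71056
d = (-7, -19);  v_rel = (-16, 4),  |v_rel|² = 272
v_rel×d = (-16)·(-19) − (4)·(-7) = 332
since m = R²·272 − 332²:  R² = (110224 + -71056) / 272 = 144
R = √144 = 12  ⇒  r_B = 12 − 4 = 8

rB=8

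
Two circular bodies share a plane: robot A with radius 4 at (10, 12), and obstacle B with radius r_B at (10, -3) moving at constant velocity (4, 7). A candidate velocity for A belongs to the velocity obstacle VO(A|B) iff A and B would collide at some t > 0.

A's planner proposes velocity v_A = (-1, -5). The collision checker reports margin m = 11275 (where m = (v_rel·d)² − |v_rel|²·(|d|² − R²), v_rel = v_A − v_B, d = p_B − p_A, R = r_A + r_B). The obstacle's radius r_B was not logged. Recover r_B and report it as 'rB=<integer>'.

m = 11275
d = (0, -15);  v_rel = (-5, -12),  |v_rel|² = 169
v_rel×d = (-5)·(-15) − (-12)·(0) = 75
since m = R²·169 − 75²:  R² = (5625 + 11275) / 169 = 100
R = √100 = 10  ⇒  r_B = 10 − 4 = 6

rB=6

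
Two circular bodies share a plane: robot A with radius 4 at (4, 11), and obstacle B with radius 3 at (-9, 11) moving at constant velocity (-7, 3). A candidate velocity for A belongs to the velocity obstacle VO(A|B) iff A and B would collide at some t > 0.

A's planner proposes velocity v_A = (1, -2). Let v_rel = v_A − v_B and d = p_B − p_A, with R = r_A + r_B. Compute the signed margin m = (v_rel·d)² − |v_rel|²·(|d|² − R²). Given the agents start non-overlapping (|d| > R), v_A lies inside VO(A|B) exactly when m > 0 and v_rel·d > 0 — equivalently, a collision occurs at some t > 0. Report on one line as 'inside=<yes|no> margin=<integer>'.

d = (-13, 0),  |d|² = 169;  R = 4+3 = 7,  c = 169−7² = 120
v_rel = (8, -5),  |v_rel|² = 89;  v_rel·d = (8)·(-13) + (-5)·(0) = -104
89·t² + 208·t + 120 = 0  ⇒  m = (-104)² − 89·120 = 136
m = 136 > 0,  v_rel·d = -104 < 0  ⇒  outside

inside=no margin=136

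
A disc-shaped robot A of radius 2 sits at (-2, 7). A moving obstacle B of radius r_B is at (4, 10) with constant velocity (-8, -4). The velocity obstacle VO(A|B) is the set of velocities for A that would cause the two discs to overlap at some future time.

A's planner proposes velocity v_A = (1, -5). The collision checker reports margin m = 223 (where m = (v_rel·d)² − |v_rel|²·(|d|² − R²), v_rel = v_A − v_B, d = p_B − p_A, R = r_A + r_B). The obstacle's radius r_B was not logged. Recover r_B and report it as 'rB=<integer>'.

m = 223
d = (6, 3);  v_rel = (9, -1),  |v_rel|² = 82
v_rel×d = (9)·(3) − (-1)·(6) = 33
since m = R²·82 − 33²:  R² = (1089 + 223) / 82 = 16
R = √16 = 4  ⇒  r_B = 4 − 2 = 2

rB=2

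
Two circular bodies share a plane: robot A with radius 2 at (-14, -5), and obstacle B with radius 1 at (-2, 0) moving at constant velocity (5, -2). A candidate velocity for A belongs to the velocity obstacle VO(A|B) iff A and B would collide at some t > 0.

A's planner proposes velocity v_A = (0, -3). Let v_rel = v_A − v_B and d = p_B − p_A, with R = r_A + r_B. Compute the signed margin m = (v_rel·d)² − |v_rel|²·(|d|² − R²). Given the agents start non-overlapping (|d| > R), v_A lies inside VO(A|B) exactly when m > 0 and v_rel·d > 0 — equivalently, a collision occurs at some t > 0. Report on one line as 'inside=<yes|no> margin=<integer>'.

d = (12, 5),  |d|² = 169;  R = 2+1 = 3,  c = 169−3² = 160
v_rel = (-5, -1),  |v_rel|² = 26;  v_rel·d = (-5)·(12) + (-1)·(5) = -65
26·t² + 130·t + 160 = 0  ⇒  m = (-65)² − 26·160 = 65
m = 65 > 0,  v_rel·d = -65 < 0  ⇒  outside

inside=no margin=65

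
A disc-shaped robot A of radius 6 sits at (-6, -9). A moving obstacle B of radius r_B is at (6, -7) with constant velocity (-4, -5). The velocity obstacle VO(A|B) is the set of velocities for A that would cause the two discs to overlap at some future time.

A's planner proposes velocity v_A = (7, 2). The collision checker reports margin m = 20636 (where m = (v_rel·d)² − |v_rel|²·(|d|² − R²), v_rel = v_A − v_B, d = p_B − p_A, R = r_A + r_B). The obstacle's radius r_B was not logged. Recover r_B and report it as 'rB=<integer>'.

m = 20636
d = (12, 2);  v_rel = (11, 7),  |v_rel|² = 170
v_rel×d = (11)·(2) − (7)·(12) = -62
since m = R²·170 − (-62)²:  R² = (3844 + 20636) / 170 = 144
R = √144 = 12  ⇒  r_B = 12 − 6 = 6

rB=6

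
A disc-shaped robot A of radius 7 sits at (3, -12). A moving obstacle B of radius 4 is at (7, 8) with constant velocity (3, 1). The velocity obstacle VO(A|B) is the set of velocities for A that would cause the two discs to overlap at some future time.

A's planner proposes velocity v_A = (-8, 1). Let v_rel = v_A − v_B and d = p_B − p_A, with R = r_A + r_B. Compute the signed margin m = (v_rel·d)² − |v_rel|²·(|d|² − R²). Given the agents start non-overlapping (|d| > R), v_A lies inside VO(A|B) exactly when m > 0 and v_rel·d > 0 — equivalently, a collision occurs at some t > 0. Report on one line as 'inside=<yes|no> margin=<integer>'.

d = (4, 20),  |d|² = 416;  R = 7+4 = 11,  c = 416−11² = 295
v_rel = (-11, 0),  |v_rel|² = 121;  v_rel·d = (-11)·(4) + (0)·(20) = -44
121·t² + 88·t + 295 = 0  ⇒  m = (-44)² − 121·295 = -33759
m = -33759 < 0,  v_rel·d = -44 < 0  ⇒  outside

inside=no margin=-33759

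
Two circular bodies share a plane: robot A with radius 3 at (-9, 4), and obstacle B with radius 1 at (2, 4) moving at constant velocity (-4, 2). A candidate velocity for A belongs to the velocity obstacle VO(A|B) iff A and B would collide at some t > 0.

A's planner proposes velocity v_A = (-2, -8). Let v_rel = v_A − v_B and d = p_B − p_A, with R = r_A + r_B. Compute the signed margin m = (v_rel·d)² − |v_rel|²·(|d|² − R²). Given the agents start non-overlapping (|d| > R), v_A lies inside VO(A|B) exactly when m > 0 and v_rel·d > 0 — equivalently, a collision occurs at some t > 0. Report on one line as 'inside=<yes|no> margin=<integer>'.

d = (11, 0),  |d|² = 121;  R = 3+1 = 4,  c = 121−4² = 105
v_rel = (2, -10),  |v_rel|² = 104;  v_rel·d = (2)·(11) + (-10)·(0) = 22
104·t² − 44·t + 105 = 0  ⇒  m = 22² − 104·105 = -10436
m = -10436 < 0,  v_rel·d = 22 > 0  ⇒  outside

inside=no margin=-10436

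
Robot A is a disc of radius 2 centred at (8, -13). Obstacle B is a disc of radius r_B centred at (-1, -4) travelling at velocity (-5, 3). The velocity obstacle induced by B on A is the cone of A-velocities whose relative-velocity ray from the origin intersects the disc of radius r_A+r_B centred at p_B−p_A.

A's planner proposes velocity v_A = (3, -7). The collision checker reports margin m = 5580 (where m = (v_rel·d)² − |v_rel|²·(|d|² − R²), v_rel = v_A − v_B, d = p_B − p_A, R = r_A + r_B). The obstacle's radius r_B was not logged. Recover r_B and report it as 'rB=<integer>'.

m = 5580
d = (-9, 9);  v_rel = (8, -10),  |v_rel|² = 164
v_rel×d = (8)·(9) − (-10)·(-9) = -18
since m = R²·164 − (-18)²:  R² = (324 + 5580) / 164 = 36
R = √36 = 6  ⇒  r_B = 6 − 2 = 4

rB=4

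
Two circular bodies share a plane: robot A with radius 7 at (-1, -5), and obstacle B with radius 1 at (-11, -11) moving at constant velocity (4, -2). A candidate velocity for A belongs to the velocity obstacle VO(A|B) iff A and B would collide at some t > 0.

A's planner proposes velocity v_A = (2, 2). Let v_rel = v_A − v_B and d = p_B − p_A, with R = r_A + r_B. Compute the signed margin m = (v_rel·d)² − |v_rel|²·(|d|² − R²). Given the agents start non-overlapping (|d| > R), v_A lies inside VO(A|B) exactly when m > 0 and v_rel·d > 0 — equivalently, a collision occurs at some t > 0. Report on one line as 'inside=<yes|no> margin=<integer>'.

d = (-10, -6),  |d|² = 136;  R = 7+1 = 8,  c = 136−8² = 72
v_rel = (-2, 4),  |v_rel|² = 20;  v_rel·d = (-2)·(-10) + (4)·(-6) = -4
20·t² + 8·t + 72 = 0  ⇒  m = (-4)² − 20·72 = -1424
m = -1424 < 0,  v_rel·d = -4 < 0  ⇒  outside

inside=no margin=-1424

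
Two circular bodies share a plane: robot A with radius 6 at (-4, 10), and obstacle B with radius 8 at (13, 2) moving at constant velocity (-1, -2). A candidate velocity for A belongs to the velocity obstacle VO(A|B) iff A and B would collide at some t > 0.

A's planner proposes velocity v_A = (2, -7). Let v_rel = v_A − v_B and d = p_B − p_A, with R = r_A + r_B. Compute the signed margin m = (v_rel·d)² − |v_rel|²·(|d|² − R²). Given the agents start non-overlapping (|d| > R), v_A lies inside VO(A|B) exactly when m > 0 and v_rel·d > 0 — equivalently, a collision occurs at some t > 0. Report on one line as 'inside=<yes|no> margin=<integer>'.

d = (17, -8),  |d|² = 353;  R = 6+8 = 14,  c = 353−14² = 157
v_rel = (3, -5),  |v_rel|² = 34;  v_rel·d = (3)·(17) + (-5)·(-8) = 91
34·t² − 182·t + 157 = 0  ⇒  m = 91² − 34·157 = 2943
m = 2943 > 0,  v_rel·d = 91 > 0  ⇒  inside

inside=yes margin=2943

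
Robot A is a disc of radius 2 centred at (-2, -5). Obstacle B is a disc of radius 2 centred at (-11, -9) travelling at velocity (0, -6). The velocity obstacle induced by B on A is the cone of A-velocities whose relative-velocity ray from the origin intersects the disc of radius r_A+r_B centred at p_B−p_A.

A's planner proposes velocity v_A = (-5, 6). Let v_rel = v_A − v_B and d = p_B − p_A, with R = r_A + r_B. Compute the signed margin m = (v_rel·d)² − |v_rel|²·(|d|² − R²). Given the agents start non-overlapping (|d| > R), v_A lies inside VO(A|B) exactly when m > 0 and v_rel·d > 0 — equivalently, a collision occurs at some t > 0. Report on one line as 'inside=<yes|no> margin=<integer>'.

d = (-9, -4),  |d|² = 97;  R = 2+2 = 4,  c = 97−4² = 81
v_rel = (-5, 12),  |v_rel|² = 169;  v_rel·d = (-5)·(-9) + (12)·(-4) = -3
169·t² + 6·t + 81 = 0  ⇒  m = (-3)² − 169·81 = -13680
m = -13680 < 0,  v_rel·d = -3 < 0  ⇒  outside

inside=no margin=-13680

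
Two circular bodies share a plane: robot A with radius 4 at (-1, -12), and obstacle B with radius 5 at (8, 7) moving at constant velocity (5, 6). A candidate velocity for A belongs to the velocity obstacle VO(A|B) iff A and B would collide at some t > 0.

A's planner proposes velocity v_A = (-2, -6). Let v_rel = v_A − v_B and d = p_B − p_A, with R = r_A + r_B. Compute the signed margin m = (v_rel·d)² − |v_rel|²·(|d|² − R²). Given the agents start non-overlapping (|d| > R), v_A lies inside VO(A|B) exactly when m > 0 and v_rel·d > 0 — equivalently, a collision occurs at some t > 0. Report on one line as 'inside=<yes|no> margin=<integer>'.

d = (9, 19),  |d|² = 442;  R = 4+5 = 9,  c = 442−9² = 361
v_rel = (-7, -12),  |v_rel|² = 193;  v_rel·d = (-7)·(9) + (-12)·(19) = -291
193·t² + 582·t + 361 = 0  ⇒  m = (-291)² − 193·361 = 15008
m = 15008 > 0,  v_rel·d = -291 < 0  ⇒  outside

inside=no margin=15008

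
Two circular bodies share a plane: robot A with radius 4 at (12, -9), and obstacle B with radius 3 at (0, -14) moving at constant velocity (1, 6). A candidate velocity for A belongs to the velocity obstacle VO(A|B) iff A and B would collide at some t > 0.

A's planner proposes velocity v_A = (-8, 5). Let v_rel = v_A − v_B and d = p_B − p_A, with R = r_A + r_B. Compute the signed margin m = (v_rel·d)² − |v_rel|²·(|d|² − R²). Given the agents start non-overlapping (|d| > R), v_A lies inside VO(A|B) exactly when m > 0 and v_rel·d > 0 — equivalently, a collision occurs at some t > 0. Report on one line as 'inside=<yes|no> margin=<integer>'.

d = (-12, -5),  |d|² = 169;  R = 4+3 = 7,  c = 169−7² = 120
v_rel = (-9, -1),  |v_rel|² = 82;  v_rel·d = (-9)·(-12) + (-1)·(-5) = 113
82·t² − 226·t + 120 = 0  ⇒  m = 113² − 82·120 = 2929
m = 2929 > 0,  v_rel·d = 113 > 0  ⇒  inside

inside=yes margin=2929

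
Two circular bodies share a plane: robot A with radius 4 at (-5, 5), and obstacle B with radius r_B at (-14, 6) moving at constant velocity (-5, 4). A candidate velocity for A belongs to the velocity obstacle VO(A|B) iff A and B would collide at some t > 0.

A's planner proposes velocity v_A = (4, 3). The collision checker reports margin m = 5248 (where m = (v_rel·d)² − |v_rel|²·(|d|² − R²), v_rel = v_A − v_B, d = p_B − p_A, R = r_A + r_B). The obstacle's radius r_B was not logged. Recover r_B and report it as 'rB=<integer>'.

m = 5248
d = (-9, 1);  v_rel = (9, -1),  |v_rel|² = 82
v_rel×d = (9)·(1) − (-1)·(-9) = 0
since m = R²·82 − 0²:  R² = (0 + 5248) / 82 = 64
R = √64 = 8  ⇒  r_B = 8 − 4 = 4

rB=4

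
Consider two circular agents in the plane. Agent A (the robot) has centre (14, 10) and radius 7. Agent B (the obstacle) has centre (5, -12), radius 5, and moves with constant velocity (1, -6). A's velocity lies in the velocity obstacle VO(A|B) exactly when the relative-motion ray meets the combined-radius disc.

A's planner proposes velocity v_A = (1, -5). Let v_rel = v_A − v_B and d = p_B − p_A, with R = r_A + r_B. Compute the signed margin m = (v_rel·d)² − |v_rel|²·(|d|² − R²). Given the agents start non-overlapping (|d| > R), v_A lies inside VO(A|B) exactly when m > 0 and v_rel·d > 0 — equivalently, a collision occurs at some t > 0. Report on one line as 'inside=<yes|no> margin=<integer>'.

d = (-9, -22),  |d|² = 565;  R = 7+5 = 12,  c = 565−12² = 421
v_rel = (0, 1),  |v_rel|² = 1;  v_rel·d = (0)·(-9) + (1)·(-22) = -22
1·t² + 44·t + 421 = 0  ⇒  m = (-22)² − 1·421 = 63
m = 63 > 0,  v_rel·d = -22 < 0  ⇒  outside

inside=no margin=63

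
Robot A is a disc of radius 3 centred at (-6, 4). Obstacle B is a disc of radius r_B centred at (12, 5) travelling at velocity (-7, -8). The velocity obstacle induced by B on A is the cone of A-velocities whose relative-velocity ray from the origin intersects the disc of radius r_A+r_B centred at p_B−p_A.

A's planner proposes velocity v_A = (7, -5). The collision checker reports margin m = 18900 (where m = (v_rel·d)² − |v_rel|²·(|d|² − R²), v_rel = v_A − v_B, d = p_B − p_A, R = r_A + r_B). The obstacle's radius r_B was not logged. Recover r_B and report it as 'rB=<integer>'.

m = 18900
d = (18, 1);  v_rel = (14, 3),  |v_rel|² = 205
v_rel×d = (14)·(1) − (3)·(18) = -40
since m = R²·205 − (-40)²:  R² = (1600 + 18900) / 205 = 100
R = √100 = 10  ⇒  r_B = 10 − 3 = 7

rB=7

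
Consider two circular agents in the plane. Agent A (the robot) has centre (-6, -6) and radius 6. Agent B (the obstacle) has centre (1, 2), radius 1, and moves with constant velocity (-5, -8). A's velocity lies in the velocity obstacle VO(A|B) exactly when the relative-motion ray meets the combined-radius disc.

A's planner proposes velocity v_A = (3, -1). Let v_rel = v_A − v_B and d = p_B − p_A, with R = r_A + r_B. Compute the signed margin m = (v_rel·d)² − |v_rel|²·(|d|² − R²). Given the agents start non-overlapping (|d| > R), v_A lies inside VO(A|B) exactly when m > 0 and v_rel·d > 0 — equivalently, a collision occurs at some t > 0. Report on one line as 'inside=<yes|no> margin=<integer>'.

d = (7, 8),  |d|² = 113;  R = 6+1 = 7,  c = 113−7² = 64
v_rel = (8, 7),  |v_rel|² = 113;  v_rel·d = (8)·(7) + (7)·(8) = 112
113·t² − 224·t + 64 = 0  ⇒  m = 112² − 113·64 = 5312
m = 5312 > 0,  v_rel·d = 112 > 0  ⇒  inside

inside=yes margin=5312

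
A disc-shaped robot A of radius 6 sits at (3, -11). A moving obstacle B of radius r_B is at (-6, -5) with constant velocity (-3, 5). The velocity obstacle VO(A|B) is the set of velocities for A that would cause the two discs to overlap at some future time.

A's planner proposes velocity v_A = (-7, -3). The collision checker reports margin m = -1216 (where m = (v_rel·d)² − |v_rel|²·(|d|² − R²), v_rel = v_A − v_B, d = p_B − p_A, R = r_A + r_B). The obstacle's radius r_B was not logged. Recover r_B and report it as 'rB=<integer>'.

m = -1216
d = (-9, 6);  v_rel = (-4, -8),  |v_rel|² = 80
v_rel×d = (-4)·(6) − (-8)·(-9) = -96
since m = R²·80 − (-96)²:  R² = (9216 + -1216) / 80 = 100
R = √100 = 10  ⇒  r_B = 10 − 6 = 4

rB=4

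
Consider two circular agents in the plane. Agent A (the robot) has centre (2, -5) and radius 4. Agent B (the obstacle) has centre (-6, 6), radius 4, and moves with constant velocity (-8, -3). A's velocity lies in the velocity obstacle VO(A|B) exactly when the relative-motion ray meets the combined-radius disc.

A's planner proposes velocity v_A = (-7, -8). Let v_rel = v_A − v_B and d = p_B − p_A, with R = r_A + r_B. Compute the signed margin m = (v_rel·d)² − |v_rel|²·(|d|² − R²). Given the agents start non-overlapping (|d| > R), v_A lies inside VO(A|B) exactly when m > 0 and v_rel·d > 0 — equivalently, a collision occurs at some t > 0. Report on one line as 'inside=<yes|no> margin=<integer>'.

d = (-8, 11),  |d|² = 185;  R = 4+4 = 8,  c = 185−8² = 121
v_rel = (1, -5),  |v_rel|² = 26;  v_rel·d = (1)·(-8) + (-5)·(11) = -63
26·t² + 126·t + 121 = 0  ⇒  m = (-63)² − 26·121 = 823
m = 823 > 0,  v_rel·d = -63 < 0  ⇒  outside

inside=no margin=823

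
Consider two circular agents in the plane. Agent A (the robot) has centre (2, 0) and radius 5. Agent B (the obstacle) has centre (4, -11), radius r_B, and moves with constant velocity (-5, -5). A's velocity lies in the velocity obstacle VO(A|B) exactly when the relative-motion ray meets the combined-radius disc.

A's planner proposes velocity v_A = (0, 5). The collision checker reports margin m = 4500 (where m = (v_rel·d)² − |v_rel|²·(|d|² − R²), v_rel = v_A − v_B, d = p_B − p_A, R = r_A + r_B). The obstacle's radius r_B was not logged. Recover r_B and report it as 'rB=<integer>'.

m = 4500
d = (2, -11);  v_rel = (5, 10),  |v_rel|² = 125
v_rel×d = (5)·(-11) − (10)·(2) = -75
since m = R²·125 − (-75)²:  R² = (5625 + 4500) / 125 = 81
R = √81 = 9  ⇒  r_B = 9 − 5 = 4

rB=4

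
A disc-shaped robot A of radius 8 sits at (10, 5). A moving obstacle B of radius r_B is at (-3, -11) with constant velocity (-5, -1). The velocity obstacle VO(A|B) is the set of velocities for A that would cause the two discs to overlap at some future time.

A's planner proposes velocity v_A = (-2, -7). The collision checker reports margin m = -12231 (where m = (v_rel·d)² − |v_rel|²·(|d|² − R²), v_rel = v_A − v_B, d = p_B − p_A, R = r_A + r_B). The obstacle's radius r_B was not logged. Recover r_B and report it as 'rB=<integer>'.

m = -12231
d = (-13, -16);  v_rel = (3, -6),  |v_rel|² = 45
v_rel×d = (3)·(-16) − (-6)·(-13) = -126
since m = R²·45 − (-126)²:  R² = (15876 + -12231) / 45 = 81
R = √81 = 9  ⇒  r_B = 9 − 8 = 1

rB=1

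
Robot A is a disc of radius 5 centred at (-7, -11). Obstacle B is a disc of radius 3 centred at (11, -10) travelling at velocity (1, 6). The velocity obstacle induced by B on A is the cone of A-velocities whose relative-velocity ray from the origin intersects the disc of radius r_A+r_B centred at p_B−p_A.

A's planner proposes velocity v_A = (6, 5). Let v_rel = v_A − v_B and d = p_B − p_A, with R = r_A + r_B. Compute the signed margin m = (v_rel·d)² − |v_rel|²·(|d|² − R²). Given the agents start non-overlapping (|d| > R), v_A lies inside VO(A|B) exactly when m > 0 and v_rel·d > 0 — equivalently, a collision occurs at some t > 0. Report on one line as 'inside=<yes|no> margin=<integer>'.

d = (18, 1),  |d|² = 325;  R = 5+3 = 8,  c = 325−8² = 261
v_rel = (5, -1),  |v_rel|² = 26;  v_rel·d = (5)·(18) + (-1)·(1) = 89
26·t² − 178·t + 261 = 0  ⇒  m = 89² − 26·261 = 1135
m = 1135 > 0,  v_rel·d = 89 > 0  ⇒  inside

inside=yes margin=1135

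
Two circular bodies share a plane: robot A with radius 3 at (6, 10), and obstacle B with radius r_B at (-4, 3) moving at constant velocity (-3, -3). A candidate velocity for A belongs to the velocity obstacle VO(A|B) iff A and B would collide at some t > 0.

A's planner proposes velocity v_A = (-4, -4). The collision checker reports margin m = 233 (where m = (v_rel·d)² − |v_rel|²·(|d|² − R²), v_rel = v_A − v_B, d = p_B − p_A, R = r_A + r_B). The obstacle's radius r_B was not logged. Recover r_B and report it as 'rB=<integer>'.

m = 233
d = (-10, -7);  v_rel = (-1, -1),  |v_rel|² = 2
v_rel×d = (-1)·(-7) − (-1)·(-10) = -3
since m = R²·2 − (-3)²:  R² = (9 + 233) / 2 = 121
R = √121 = 11  ⇒  r_B = 11 − 3 = 8

rB=8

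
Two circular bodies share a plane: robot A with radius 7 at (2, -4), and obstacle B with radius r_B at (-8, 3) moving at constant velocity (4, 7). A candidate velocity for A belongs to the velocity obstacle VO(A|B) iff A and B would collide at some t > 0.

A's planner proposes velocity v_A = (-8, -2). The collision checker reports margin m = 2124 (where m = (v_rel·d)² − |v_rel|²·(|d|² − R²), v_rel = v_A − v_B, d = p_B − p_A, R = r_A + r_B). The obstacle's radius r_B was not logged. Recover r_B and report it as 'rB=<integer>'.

m = 2124
d = (-10, 7);  v_rel = (-12, -9),  |v_rel|² = 225
v_rel×d = (-12)·(7) − (-9)·(-10) = -174
since m = R²·225 − (-174)²:  R² = (30276 + 2124) / 225 = 144
R = √144 = 12  ⇒  r_B = 12 − 7 = 5

rB=5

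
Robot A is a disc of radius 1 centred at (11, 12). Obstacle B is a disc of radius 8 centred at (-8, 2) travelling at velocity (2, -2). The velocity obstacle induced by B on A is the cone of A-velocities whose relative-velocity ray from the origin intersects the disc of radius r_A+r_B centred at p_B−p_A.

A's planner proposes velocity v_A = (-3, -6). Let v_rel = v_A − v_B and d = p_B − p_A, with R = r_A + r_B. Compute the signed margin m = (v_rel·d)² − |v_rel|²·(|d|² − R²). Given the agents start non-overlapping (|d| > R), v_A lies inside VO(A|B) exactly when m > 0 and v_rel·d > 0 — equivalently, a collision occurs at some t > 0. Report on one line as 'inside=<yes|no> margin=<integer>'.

d = (-19, -10),  |d|² = 461;  R = 1+8 = 9,  c = 461−9² = 380
v_rel = (-5, -4),  |v_rel|² = 41;  v_rel·d = (-5)·(-19) + (-4)·(-10) = 135
41·t² − 270·t + 380 = 0  ⇒  m = 135² − 41·380 = 2645
m = 2645 > 0,  v_rel·d = 135 > 0  ⇒  inside

inside=yes margin=2645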